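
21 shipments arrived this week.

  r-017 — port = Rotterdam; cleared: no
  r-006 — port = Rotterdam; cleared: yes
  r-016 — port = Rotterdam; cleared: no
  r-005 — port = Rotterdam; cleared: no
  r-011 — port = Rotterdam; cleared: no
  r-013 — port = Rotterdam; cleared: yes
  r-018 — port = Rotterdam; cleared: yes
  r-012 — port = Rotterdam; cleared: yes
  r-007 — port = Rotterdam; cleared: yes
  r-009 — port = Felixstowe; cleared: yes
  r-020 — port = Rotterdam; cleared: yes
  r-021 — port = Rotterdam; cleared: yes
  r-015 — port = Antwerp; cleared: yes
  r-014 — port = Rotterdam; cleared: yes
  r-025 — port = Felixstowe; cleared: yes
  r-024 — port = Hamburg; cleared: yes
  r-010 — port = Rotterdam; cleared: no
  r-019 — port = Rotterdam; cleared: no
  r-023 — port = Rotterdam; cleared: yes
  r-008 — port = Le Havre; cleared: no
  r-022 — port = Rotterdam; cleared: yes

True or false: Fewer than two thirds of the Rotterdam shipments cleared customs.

Truth condition: |A ∩ B| / |A| < 2/3.
|A| = 16, |A ∩ B| = 10, |A ∖ B| = 6.
|A ∩ B|/|A| = 10/16, so the statement is true.

True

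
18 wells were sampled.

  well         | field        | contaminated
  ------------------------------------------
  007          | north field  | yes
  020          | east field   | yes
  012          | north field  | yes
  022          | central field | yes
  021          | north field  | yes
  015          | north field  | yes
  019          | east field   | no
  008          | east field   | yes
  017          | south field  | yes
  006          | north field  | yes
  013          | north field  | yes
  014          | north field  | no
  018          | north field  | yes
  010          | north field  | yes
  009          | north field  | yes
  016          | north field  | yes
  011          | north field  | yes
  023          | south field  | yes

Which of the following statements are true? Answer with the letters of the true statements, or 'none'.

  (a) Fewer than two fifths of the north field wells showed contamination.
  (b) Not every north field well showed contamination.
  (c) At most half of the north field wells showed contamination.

|A| = 12, |A ∩ B| = 11, |A ∖ B| = 1.
(a) |A ∩ B| / |A| < 2/5: fails.
(b) A ⊄ B (|A ∖ B| ≥ 1): holds.
(c) |A ∩ B| ≤ |A ∖ B|: fails.

(b)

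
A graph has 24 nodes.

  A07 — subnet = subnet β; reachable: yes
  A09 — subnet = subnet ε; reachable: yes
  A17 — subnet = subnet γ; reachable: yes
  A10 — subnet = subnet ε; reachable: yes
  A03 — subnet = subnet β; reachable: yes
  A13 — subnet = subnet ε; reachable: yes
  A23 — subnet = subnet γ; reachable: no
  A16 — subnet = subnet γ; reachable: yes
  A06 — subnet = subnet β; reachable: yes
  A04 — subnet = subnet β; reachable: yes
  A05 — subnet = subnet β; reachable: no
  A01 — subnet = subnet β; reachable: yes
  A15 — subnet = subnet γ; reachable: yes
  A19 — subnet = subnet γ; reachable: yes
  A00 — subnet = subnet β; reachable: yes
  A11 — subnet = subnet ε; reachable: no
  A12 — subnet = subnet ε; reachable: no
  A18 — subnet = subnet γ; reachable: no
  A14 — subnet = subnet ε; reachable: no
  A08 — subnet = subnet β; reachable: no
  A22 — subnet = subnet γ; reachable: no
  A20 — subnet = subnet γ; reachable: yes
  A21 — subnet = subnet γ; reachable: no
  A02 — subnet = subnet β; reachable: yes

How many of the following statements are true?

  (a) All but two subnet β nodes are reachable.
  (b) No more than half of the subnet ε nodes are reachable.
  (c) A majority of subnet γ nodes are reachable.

(a) subnet β: |A| = 9, |A ∩ B| = 7; needs |A ∖ B| = 2 — true.
(b) subnet ε: |A| = 6, |A ∩ B| = 3; needs |A ∩ B| ≤ |A ∖ B| — true.
(c) subnet γ: |A| = 9, |A ∩ B| = 5; needs |A ∩ B| > |A ∖ B| — true.

3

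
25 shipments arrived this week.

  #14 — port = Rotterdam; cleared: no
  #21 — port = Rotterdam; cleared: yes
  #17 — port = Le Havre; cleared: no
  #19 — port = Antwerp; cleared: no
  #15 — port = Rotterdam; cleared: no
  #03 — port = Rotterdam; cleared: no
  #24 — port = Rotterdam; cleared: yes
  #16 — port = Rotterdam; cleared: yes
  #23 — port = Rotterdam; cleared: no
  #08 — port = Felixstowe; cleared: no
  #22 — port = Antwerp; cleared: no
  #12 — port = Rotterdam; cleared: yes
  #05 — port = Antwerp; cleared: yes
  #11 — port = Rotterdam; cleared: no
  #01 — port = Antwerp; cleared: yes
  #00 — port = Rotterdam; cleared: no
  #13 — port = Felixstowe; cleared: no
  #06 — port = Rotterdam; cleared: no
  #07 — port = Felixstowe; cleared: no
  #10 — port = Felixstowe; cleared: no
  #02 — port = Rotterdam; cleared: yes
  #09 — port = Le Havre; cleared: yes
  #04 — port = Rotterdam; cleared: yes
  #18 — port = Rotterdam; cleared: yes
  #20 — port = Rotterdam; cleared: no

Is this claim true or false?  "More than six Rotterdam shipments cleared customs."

Truth condition: |A ∩ B| > 6.
|A| = 15, |A ∩ B| = 7, |A ∖ B| = 8.
|A ∩ B| = 7, so the statement is true.

True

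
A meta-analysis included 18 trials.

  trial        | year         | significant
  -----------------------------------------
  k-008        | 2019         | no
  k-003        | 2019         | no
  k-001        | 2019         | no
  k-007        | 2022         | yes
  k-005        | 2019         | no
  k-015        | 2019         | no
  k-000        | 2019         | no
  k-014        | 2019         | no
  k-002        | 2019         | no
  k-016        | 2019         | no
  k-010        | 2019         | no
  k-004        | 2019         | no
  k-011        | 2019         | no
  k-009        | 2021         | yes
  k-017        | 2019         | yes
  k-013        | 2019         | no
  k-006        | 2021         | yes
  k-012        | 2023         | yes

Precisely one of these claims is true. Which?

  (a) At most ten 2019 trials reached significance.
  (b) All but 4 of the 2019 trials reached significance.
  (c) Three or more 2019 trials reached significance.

(a)

|A| = 14, |A ∩ B| = 1, |A ∖ B| = 13.
(a) requires |A ∩ B| ≤ 10: true.
(b) requires |A ∖ B| = 4: false.
(c) requires |A ∩ B| ≥ 3: false.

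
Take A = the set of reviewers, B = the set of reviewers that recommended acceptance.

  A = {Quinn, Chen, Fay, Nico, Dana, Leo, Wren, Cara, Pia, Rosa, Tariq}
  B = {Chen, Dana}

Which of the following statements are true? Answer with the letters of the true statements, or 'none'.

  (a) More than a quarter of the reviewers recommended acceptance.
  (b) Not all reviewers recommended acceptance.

(b)

|A| = 11, |A ∩ B| = 2, |A ∖ B| = 9.
(a) |A ∩ B| / |A| > 1/4: fails.
(b) A ⊄ B (|A ∖ B| ≥ 1): holds.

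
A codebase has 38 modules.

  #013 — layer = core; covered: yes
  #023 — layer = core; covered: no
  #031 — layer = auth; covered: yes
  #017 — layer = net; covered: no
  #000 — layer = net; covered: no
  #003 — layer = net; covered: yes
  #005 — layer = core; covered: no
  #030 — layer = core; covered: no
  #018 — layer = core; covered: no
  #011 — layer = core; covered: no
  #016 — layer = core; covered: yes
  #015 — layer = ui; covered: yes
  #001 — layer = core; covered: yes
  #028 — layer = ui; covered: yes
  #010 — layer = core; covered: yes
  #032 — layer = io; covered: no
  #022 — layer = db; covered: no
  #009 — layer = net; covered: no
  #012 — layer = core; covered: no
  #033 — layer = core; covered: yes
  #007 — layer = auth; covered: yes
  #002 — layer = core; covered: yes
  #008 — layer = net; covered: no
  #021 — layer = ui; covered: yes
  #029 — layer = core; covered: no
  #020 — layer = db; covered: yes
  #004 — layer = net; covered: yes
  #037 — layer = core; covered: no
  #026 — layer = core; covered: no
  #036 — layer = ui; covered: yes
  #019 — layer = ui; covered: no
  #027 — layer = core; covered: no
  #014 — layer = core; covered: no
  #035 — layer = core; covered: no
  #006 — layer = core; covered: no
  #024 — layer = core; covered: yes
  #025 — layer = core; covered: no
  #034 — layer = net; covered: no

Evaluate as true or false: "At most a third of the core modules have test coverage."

True

Truth condition: |A ∩ B| / |A| ≤ 1/3.
|A| = 21, |A ∩ B| = 7, |A ∖ B| = 14.
|A ∩ B|/|A| = 7/21, so the statement is true.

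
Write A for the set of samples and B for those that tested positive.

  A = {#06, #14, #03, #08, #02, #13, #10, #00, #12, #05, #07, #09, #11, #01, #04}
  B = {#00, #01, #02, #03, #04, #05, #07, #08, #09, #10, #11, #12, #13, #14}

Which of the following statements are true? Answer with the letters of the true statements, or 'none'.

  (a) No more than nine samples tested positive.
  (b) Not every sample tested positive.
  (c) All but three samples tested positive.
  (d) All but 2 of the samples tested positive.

(b)

|A| = 15, |A ∩ B| = 14, |A ∖ B| = 1.
(a) |A ∩ B| ≤ 9: fails.
(b) A ⊄ B (|A ∖ B| ≥ 1): holds.
(c) |A ∖ B| = 3: fails.
(d) |A ∖ B| = 2: fails.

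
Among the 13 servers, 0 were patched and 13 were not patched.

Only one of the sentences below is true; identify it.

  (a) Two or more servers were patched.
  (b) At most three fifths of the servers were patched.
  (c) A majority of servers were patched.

(b)

|A| = 13, |A ∩ B| = 0, |A ∖ B| = 13.
(a) requires |A ∩ B| ≥ 2: false.
(b) requires |A ∩ B| / |A| ≤ 3/5: true.
(c) requires |A ∩ B| > |A ∖ B|: false.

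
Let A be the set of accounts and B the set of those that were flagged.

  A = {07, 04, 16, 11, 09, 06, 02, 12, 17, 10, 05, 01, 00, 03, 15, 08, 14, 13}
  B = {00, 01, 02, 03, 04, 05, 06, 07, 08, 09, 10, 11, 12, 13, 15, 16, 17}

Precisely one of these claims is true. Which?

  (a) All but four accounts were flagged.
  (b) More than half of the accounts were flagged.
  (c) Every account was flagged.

(b)

|A| = 18, |A ∩ B| = 17, |A ∖ B| = 1.
(a) requires |A ∖ B| = 4: false.
(b) requires |A ∩ B| > |A ∖ B|: true.
(c) requires A ⊆ B, i.e. every element of A is in B (|A ∖ B| = 0): false.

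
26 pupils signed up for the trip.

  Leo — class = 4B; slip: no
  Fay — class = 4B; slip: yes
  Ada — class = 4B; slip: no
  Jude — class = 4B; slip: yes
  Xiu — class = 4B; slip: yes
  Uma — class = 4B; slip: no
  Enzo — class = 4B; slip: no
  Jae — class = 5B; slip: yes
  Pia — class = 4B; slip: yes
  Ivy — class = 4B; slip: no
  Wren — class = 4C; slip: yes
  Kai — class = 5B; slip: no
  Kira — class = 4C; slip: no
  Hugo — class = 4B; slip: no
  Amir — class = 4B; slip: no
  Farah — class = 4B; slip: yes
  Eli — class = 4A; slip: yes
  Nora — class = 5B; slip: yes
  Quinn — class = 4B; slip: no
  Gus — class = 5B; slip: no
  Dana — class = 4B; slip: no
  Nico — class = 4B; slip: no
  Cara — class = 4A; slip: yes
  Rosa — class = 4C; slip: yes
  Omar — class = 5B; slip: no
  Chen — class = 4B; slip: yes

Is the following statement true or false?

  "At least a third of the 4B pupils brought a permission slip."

The determiner here denotes the relation: |A ∩ B| / |A| ≥ 1/3.
|A| = 16, |A ∩ B| = 6, |A ∖ B| = 10.
|A ∩ B|/|A| = 6/16, so the statement is true.

True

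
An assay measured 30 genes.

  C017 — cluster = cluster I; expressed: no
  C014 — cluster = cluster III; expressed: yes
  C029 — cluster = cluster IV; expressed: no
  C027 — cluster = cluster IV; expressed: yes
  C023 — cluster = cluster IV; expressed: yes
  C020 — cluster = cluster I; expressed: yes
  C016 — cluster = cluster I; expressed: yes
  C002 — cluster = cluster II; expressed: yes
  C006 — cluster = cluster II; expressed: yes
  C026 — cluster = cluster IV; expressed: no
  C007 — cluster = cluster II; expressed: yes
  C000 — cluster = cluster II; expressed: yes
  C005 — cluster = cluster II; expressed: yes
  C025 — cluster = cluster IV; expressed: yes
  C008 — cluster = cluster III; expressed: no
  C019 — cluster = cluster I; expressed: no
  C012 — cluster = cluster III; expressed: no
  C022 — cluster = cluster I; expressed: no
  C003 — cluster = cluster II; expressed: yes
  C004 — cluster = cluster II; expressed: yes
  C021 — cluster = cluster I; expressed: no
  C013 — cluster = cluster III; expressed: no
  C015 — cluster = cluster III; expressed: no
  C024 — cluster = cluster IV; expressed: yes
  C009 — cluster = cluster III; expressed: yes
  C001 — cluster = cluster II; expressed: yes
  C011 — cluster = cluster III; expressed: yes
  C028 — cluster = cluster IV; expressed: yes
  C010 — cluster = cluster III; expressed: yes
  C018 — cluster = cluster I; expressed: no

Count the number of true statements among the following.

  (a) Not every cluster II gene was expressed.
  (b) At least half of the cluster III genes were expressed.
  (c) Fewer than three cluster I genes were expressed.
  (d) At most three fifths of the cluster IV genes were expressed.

2

(a) cluster II: |A| = 8, |A ∩ B| = 8; needs A ⊄ B (|A ∖ B| ≥ 1) — false.
(b) cluster III: |A| = 8, |A ∩ B| = 4; needs |A ∩ B| ≥ |A ∖ B| — true.
(c) cluster I: |A| = 7, |A ∩ B| = 2; needs |A ∩ B| < 3 — true.
(d) cluster IV: |A| = 7, |A ∩ B| = 5; needs |A ∩ B| / |A| ≤ 3/5 — false.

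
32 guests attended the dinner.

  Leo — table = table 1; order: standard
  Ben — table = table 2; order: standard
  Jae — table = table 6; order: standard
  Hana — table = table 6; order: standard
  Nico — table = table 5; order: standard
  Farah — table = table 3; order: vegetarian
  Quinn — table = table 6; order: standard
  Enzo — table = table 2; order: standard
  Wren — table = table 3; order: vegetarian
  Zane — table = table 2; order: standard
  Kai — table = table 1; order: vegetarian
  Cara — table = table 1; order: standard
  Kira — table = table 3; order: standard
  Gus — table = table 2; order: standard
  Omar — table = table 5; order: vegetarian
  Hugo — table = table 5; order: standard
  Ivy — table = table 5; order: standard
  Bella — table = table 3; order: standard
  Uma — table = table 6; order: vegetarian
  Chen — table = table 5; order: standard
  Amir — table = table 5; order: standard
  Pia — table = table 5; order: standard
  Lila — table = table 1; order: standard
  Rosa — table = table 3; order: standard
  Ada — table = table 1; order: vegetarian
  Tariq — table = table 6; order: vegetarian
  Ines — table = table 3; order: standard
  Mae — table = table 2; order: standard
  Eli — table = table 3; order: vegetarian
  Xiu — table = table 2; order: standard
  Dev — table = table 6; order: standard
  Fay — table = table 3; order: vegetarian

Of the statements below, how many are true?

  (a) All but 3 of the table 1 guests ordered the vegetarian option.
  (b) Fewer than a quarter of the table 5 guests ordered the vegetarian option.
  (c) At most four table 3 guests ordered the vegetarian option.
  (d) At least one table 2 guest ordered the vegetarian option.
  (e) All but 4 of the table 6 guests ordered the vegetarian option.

4

(a) table 1: |A| = 5, |A ∩ B| = 2; needs |A ∖ B| = 3 — true.
(b) table 5: |A| = 7, |A ∩ B| = 1; needs |A ∩ B| / |A| < 1/4 — true.
(c) table 3: |A| = 8, |A ∩ B| = 4; needs |A ∩ B| ≤ 4 — true.
(d) table 2: |A| = 6, |A ∩ B| = 0; needs A ∩ B ≠ ∅ (|A ∩ B| ≥ 1) — false.
(e) table 6: |A| = 6, |A ∩ B| = 2; needs |A ∖ B| = 4 — true.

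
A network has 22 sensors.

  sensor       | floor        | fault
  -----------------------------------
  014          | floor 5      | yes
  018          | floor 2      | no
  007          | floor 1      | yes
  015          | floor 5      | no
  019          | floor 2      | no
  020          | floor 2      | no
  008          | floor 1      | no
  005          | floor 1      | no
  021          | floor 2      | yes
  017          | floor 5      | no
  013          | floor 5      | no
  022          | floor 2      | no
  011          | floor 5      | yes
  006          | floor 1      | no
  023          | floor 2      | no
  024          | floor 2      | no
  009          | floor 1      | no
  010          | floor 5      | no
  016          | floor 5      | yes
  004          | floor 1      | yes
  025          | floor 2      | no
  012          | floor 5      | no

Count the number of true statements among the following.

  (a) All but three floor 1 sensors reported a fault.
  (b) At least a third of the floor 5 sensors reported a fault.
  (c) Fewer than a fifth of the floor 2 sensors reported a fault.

2

(a) floor 1: |A| = 6, |A ∩ B| = 2; needs |A ∖ B| = 3 — false.
(b) floor 5: |A| = 8, |A ∩ B| = 3; needs |A ∩ B| / |A| ≥ 1/3 — true.
(c) floor 2: |A| = 8, |A ∩ B| = 1; needs |A ∩ B| / |A| < 1/5 — true.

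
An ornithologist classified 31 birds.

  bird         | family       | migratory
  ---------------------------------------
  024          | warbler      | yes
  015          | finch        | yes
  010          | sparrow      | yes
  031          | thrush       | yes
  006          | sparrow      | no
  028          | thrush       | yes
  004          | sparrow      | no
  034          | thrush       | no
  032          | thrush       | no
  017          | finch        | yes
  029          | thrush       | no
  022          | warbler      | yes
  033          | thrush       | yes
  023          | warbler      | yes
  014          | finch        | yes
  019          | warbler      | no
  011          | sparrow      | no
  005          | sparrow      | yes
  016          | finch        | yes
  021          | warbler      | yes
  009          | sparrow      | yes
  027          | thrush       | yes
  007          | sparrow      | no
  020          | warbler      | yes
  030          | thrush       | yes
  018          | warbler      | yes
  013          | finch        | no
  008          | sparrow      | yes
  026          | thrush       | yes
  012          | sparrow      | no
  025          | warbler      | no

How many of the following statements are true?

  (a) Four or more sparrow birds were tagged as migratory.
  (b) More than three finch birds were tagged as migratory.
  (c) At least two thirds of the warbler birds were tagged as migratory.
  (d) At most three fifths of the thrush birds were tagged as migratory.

3

(a) sparrow: |A| = 9, |A ∩ B| = 4; needs |A ∩ B| ≥ 4 — true.
(b) finch: |A| = 5, |A ∩ B| = 4; needs |A ∩ B| > 3 — true.
(c) warbler: |A| = 8, |A ∩ B| = 6; needs |A ∩ B| / |A| ≥ 2/3 — true.
(d) thrush: |A| = 9, |A ∩ B| = 6; needs |A ∩ B| / |A| ≤ 3/5 — false.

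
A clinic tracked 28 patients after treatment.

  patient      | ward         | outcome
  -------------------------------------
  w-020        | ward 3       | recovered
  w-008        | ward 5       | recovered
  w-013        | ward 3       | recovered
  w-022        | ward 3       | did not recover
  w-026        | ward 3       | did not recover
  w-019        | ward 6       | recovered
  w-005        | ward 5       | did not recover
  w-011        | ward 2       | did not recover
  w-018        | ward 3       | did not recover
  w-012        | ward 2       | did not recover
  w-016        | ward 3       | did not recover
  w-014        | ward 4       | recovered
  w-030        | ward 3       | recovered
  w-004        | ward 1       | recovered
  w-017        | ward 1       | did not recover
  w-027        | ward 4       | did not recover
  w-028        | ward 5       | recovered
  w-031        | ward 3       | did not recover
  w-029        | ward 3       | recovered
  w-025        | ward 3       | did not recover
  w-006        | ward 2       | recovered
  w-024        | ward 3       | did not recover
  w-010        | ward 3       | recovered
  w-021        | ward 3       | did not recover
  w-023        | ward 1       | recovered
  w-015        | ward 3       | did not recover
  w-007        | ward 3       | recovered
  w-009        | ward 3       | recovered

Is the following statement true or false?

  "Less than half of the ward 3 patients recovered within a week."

True

The determiner here denotes the relation: |A ∩ B| < |A ∖ B|.
|A| = 16, |A ∩ B| = 7, |A ∖ B| = 9.
7 < 9, so the statement is true.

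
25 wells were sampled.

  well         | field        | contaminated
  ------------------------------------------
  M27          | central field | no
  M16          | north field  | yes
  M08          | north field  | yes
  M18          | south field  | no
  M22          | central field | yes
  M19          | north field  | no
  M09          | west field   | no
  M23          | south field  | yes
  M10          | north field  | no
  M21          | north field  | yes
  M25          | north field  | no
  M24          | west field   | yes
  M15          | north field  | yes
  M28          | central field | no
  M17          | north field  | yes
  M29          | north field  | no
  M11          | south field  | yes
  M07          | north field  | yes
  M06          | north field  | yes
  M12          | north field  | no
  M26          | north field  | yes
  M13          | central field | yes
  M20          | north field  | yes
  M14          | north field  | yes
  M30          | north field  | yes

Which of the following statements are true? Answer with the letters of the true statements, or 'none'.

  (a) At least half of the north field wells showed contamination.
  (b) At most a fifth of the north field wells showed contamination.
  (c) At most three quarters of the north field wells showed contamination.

(a), (c)

|A| = 16, |A ∩ B| = 11, |A ∖ B| = 5.
(a) |A ∩ B| ≥ |A ∖ B|: holds.
(b) |A ∩ B| / |A| ≤ 1/5: fails.
(c) |A ∩ B| / |A| ≤ 3/4: holds.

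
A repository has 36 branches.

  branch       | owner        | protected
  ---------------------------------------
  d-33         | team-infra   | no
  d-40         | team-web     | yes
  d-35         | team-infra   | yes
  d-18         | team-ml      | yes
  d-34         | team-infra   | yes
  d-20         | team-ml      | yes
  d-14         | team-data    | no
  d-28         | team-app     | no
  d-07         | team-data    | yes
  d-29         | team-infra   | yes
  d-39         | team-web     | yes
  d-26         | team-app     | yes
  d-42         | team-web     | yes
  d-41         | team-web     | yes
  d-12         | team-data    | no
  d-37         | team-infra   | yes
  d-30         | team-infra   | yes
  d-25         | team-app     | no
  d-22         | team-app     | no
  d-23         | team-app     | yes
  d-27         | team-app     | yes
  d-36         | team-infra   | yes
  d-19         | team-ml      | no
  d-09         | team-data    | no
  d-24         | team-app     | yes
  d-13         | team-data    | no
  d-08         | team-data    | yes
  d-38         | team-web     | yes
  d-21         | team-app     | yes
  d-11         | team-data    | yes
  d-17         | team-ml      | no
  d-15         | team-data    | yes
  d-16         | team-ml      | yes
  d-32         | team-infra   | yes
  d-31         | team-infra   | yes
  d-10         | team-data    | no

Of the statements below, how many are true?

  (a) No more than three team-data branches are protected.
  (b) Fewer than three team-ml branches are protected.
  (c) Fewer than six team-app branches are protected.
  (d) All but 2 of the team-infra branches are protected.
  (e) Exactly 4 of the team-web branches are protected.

(a) team-data: |A| = 9, |A ∩ B| = 4; needs |A ∩ B| ≤ 3 — false.
(b) team-ml: |A| = 5, |A ∩ B| = 3; needs |A ∩ B| < 3 — false.
(c) team-app: |A| = 8, |A ∩ B| = 5; needs |A ∩ B| < 6 — true.
(d) team-infra: |A| = 9, |A ∩ B| = 8; needs |A ∖ B| = 2 — false.
(e) team-web: |A| = 5, |A ∩ B| = 5; needs |A ∩ B| = 4 — false.

1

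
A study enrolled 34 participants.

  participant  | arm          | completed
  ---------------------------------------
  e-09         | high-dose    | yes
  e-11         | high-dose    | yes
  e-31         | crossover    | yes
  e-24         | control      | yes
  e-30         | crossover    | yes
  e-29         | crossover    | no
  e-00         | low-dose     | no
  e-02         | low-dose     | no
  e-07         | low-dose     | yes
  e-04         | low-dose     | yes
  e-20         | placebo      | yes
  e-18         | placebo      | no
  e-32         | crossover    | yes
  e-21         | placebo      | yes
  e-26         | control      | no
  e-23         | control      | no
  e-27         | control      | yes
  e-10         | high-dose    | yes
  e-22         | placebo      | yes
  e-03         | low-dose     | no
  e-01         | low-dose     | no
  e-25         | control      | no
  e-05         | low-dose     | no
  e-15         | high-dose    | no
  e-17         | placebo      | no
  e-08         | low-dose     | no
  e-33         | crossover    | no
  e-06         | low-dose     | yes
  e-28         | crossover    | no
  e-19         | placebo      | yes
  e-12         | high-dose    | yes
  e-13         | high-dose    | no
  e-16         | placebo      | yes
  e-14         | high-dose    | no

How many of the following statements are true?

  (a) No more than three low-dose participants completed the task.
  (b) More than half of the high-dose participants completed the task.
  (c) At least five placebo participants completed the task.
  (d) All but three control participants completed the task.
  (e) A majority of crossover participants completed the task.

4

(a) low-dose: |A| = 9, |A ∩ B| = 3; needs |A ∩ B| ≤ 3 — true.
(b) high-dose: |A| = 7, |A ∩ B| = 4; needs |A ∩ B| > |A ∖ B| — true.
(c) placebo: |A| = 7, |A ∩ B| = 5; needs |A ∩ B| ≥ 5 — true.
(d) control: |A| = 5, |A ∩ B| = 2; needs |A ∖ B| = 3 — true.
(e) crossover: |A| = 6, |A ∩ B| = 3; needs |A ∩ B| > |A ∖ B| — false.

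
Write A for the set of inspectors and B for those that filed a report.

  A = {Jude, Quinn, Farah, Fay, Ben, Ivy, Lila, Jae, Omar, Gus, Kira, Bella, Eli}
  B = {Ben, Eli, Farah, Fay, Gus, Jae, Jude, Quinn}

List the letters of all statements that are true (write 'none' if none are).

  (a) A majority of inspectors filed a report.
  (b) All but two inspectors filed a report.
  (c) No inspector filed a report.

(a)

|A| = 13, |A ∩ B| = 8, |A ∖ B| = 5.
(a) |A ∩ B| > |A ∖ B|: holds.
(b) |A ∖ B| = 2: fails.
(c) A ∩ B = ∅ (|A ∩ B| = 0): fails.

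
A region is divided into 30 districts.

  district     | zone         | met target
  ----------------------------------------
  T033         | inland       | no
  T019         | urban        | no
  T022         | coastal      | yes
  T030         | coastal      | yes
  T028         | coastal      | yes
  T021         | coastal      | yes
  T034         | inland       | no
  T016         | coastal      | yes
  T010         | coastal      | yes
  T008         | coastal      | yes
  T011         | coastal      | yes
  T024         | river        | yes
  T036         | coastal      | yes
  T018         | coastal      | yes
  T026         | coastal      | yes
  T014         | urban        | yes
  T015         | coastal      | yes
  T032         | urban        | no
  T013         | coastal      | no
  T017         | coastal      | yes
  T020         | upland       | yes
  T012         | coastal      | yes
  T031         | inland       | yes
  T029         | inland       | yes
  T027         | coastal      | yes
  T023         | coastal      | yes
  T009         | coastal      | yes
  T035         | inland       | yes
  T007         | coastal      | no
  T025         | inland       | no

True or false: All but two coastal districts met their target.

'All but two coastal districts met their target' holds iff |A ∖ B| = 2.
|A| = 19, |A ∩ B| = 17, |A ∖ B| = 2.
|A ∖ B| = 2, so the statement is true.

True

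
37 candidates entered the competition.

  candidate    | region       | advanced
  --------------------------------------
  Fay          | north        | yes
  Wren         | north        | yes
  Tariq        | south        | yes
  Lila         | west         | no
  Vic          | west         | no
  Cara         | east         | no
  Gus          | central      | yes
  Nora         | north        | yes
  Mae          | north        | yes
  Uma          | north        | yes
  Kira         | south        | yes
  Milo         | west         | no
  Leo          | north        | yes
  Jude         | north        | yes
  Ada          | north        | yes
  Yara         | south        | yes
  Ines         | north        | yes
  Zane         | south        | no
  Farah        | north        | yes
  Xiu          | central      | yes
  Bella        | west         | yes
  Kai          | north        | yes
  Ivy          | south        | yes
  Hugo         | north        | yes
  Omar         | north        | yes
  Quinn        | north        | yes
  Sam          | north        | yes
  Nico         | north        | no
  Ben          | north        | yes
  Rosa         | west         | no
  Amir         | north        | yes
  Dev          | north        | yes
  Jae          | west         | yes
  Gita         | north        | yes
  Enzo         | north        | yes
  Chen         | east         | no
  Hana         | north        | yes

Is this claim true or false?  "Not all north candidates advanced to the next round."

The determiner here denotes the relation: A ⊄ B (|A ∖ B| ≥ 1).
|A| = 22, |A ∩ B| = 21, |A ∖ B| = 1.
So the statement is true.

True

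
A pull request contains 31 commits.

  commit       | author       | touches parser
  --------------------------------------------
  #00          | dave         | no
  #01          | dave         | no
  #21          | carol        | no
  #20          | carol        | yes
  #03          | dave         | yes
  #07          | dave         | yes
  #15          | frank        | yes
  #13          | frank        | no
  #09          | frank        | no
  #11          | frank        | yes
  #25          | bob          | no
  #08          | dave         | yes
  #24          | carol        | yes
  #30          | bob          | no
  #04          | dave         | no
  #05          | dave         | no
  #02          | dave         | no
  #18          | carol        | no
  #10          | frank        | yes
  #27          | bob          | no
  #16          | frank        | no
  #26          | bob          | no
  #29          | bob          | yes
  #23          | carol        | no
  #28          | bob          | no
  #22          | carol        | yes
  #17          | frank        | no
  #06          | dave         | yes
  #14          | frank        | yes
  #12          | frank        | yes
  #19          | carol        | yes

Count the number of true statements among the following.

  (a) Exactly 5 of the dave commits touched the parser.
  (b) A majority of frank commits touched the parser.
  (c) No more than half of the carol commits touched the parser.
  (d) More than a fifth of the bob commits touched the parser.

(a) dave: |A| = 9, |A ∩ B| = 4; needs |A ∩ B| = 5 — false.
(b) frank: |A| = 9, |A ∩ B| = 5; needs |A ∩ B| > |A ∖ B| — true.
(c) carol: |A| = 7, |A ∩ B| = 4; needs |A ∩ B| ≤ |A ∖ B| — false.
(d) bob: |A| = 6, |A ∩ B| = 1; needs |A ∩ B| / |A| > 1/5 — false.

1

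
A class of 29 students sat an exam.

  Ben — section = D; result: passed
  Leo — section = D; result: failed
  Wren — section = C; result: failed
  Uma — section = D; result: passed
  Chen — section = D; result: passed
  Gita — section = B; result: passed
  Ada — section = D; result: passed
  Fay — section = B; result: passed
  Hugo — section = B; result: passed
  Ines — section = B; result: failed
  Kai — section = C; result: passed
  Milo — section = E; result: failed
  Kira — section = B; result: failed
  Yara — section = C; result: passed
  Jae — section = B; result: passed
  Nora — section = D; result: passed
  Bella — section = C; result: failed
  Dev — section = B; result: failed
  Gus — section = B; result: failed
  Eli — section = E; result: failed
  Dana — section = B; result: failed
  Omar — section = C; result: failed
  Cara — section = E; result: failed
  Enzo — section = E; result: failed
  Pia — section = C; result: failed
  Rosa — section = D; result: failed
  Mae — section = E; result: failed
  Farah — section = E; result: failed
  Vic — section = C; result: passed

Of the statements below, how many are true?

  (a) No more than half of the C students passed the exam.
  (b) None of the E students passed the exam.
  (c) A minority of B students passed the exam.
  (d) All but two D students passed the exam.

(a) C: |A| = 7, |A ∩ B| = 3; needs |A ∩ B| ≤ |A ∖ B| — true.
(b) E: |A| = 6, |A ∩ B| = 0; needs A ∩ B = ∅ (|A ∩ B| = 0) — true.
(c) B: |A| = 9, |A ∩ B| = 4; needs |A ∩ B| < |A ∖ B| — true.
(d) D: |A| = 7, |A ∩ B| = 5; needs |A ∖ B| = 2 — true.

4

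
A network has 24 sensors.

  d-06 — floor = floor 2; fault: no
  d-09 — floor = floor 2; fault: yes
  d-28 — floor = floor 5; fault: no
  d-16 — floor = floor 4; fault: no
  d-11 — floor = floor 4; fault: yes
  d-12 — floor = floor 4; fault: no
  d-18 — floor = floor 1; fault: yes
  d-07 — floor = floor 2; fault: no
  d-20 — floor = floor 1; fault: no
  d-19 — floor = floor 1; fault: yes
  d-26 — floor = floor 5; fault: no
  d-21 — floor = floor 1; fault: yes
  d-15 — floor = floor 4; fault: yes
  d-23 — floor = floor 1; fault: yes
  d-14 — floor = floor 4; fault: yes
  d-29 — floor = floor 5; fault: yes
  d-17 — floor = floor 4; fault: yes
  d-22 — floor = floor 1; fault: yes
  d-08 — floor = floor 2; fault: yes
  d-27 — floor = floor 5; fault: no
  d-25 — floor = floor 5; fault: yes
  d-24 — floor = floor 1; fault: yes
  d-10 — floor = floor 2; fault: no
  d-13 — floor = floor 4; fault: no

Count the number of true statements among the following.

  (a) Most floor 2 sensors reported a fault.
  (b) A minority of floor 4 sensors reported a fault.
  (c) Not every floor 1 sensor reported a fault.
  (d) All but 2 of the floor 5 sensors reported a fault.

1

(a) floor 2: |A| = 5, |A ∩ B| = 2; needs |A ∩ B| > |A ∖ B| — false.
(b) floor 4: |A| = 7, |A ∩ B| = 4; needs |A ∩ B| < |A ∖ B| — false.
(c) floor 1: |A| = 7, |A ∩ B| = 6; needs A ⊄ B (|A ∖ B| ≥ 1) — true.
(d) floor 5: |A| = 5, |A ∩ B| = 2; needs |A ∖ B| = 2 — false.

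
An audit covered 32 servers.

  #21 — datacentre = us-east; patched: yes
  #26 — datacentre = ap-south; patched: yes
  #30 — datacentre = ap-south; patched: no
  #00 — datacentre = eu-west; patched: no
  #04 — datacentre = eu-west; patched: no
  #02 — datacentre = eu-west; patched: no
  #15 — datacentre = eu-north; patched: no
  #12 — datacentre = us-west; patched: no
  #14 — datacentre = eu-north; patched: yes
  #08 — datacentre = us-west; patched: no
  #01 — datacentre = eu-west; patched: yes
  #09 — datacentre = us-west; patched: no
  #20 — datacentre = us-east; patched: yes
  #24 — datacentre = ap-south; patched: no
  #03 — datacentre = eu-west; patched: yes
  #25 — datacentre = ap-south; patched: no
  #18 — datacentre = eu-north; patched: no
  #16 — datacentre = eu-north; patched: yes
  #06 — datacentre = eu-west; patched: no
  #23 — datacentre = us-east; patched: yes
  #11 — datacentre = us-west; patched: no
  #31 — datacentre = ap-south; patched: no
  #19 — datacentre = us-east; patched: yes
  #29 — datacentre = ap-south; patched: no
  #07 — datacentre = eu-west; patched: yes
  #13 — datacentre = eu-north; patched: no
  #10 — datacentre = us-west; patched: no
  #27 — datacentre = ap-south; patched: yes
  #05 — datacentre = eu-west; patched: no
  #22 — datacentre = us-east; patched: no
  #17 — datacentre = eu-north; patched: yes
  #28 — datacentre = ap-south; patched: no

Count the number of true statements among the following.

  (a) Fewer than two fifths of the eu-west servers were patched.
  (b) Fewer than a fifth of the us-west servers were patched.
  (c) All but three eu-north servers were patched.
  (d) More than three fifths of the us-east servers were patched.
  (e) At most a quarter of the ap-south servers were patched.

5

(a) eu-west: |A| = 8, |A ∩ B| = 3; needs |A ∩ B| / |A| < 2/5 — true.
(b) us-west: |A| = 5, |A ∩ B| = 0; needs |A ∩ B| / |A| < 1/5 — true.
(c) eu-north: |A| = 6, |A ∩ B| = 3; needs |A ∖ B| = 3 — true.
(d) us-east: |A| = 5, |A ∩ B| = 4; needs |A ∩ B| / |A| > 3/5 — true.
(e) ap-south: |A| = 8, |A ∩ B| = 2; needs |A ∩ B| / |A| ≤ 1/4 — true.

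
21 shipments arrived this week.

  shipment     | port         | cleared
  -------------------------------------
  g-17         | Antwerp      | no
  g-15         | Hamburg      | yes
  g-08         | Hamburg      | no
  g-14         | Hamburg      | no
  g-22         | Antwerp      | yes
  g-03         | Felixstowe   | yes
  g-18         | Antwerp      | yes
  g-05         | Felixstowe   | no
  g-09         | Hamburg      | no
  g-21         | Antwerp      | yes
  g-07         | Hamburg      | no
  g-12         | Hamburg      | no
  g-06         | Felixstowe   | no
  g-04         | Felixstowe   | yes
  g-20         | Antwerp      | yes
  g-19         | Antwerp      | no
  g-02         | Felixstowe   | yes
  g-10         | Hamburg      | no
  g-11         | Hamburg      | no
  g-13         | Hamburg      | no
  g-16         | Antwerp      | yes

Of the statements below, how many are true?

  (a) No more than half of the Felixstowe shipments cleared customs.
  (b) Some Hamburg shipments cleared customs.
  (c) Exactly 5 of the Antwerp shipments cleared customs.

(a) Felixstowe: |A| = 5, |A ∩ B| = 3; needs |A ∩ B| ≤ |A ∖ B| — false.
(b) Hamburg: |A| = 9, |A ∩ B| = 1; needs A ∩ B ≠ ∅ (|A ∩ B| ≥ 1) — true.
(c) Antwerp: |A| = 7, |A ∩ B| = 5; needs |A ∩ B| = 5 — true.

2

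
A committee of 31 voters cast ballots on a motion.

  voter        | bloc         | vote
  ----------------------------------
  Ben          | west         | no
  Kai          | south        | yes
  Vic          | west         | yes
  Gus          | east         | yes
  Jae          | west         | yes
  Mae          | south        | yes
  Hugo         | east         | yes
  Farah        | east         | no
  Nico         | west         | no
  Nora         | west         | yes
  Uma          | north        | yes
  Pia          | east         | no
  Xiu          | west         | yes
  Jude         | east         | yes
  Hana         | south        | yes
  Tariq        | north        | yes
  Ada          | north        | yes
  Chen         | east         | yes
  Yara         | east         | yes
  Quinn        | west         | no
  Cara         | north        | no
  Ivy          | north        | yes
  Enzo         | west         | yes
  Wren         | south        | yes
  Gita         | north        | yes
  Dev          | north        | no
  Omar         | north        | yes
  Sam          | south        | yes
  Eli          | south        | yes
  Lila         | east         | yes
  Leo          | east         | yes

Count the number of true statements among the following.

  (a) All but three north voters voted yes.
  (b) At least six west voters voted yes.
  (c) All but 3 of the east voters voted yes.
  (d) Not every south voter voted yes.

0

(a) north: |A| = 8, |A ∩ B| = 6; needs |A ∖ B| = 3 — false.
(b) west: |A| = 8, |A ∩ B| = 5; needs |A ∩ B| ≥ 6 — false.
(c) east: |A| = 9, |A ∩ B| = 7; needs |A ∖ B| = 3 — false.
(d) south: |A| = 6, |A ∩ B| = 6; needs A ⊄ B (|A ∖ B| ≥ 1) — false.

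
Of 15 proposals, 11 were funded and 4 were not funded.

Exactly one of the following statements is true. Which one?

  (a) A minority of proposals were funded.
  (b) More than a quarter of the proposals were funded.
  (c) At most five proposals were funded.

(b)

|A| = 15, |A ∩ B| = 11, |A ∖ B| = 4.
(a) requires |A ∩ B| < |A ∖ B|: false.
(b) requires |A ∩ B| / |A| > 1/4: true.
(c) requires |A ∩ B| ≤ 5: false.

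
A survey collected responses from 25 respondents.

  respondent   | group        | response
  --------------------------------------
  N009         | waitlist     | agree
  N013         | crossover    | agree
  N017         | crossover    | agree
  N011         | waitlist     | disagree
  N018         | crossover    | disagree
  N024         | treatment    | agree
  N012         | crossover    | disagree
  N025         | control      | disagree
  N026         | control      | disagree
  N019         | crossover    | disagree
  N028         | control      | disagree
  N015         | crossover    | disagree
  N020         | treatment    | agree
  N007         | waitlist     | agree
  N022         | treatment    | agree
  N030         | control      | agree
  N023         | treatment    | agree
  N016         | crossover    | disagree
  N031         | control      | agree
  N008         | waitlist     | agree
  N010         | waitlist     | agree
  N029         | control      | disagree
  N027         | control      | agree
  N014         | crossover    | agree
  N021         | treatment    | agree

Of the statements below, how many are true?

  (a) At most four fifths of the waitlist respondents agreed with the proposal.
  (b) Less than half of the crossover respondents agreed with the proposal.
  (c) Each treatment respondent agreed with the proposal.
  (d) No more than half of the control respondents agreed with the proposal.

4

(a) waitlist: |A| = 5, |A ∩ B| = 4; needs |A ∩ B| / |A| ≤ 4/5 — true.
(b) crossover: |A| = 8, |A ∩ B| = 3; needs |A ∩ B| < |A ∖ B| — true.
(c) treatment: |A| = 5, |A ∩ B| = 5; needs A ⊆ B, i.e. every element of A is in B (|A ∖ B| = 0) — true.
(d) control: |A| = 7, |A ∩ B| = 3; needs |A ∩ B| ≤ |A ∖ B| — true.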